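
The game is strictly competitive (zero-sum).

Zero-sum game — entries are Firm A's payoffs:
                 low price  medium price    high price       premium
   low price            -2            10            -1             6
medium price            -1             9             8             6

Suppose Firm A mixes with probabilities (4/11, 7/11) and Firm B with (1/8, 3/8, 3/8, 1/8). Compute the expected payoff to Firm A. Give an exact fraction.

129/22

Against (1/8, 3/8, 3/8, 1/8), each row's expected payoff is low price: 31/8; medium price: 7.
Taking the (4/11, 7/11)-weighted average: (4/11)·(31/8) + (7/11)·(7) = 129/22.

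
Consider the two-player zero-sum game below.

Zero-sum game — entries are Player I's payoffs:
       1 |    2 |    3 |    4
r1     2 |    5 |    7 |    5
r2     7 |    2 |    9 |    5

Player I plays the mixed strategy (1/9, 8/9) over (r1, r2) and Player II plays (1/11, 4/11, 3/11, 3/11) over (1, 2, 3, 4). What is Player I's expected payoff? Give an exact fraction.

Against (1/11, 4/11, 3/11, 3/11), each row's expected payoff is r1: 58/11; r2: 57/11.
Taking the (1/9, 8/9)-weighted average: (1/9)·(58/11) + (8/9)·(57/11) = 514/99.

514/99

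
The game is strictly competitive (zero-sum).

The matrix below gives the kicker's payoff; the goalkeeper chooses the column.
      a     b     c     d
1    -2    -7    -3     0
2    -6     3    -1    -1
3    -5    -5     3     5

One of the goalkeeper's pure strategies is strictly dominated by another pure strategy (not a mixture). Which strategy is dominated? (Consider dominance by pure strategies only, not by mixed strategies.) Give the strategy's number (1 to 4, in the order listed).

The goalkeeper prefers columns that give the kicker less. Compare d with a: -2 < 0, -6 < -1, -5 < 5.
So a strictly dominates d for the goalkeeper; d is strictly dominated.

4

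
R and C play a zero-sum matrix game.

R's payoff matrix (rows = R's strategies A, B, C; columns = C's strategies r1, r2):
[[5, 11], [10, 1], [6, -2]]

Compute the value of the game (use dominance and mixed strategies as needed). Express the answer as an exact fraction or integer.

Row C is strictly dominated by row B, so R never plays it.
The remaining 2×2 game on (A, B) × (r1, r2) has no saddle point. Let R play A with probability p; indifference gives 5p + 10(1−p) = 11p + (1−p), so p = 3/5.
Similarly C's optimal q on r1 is 2/3, and the value is 5·(2/3) + (11)·(1/3) = 7.

7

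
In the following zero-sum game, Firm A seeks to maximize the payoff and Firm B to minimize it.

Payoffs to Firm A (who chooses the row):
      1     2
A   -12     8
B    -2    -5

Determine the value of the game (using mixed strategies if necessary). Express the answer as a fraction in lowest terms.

Row minima are -12 and -5, so Firm A's maximin is -5; column maxima are -2 and 8, so Firm B's minimax is -2. These differ, so the equilibrium is in mixed strategies.
Let Firm A play A with probability p. Firm B is indifferent when −12p − 2(1−p) = 8p − 5(1−p), giving p = 3/23.
Let Firm B play 1 with probability q. Firm A is indifferent when −12q + 8(1−q) = −2q − 5(1−q), giving q = 13/23.
The value is -12·(13/23) + (8)·(10/23) = -76/23.

-76/23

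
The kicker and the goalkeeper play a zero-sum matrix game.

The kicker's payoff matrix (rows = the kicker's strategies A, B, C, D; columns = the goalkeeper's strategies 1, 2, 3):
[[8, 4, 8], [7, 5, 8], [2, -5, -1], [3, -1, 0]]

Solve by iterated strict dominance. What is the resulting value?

5

Row C is strictly dominated by row A (8>2, 4>-5, 8>-1); eliminate C.
Column 3 is strictly dominated by 2 for the goalkeeper (4<8, 5<8, -1<0); eliminate 3.
Row D is strictly dominated by row A (8>3, 4>-1); eliminate D.
Column 1 is strictly dominated by 2 for the goalkeeper (4<8, 5<7); eliminate 1.
Row A is strictly dominated by row B (5>4); eliminate A.
Only (B, 2) remains, with payoff 5.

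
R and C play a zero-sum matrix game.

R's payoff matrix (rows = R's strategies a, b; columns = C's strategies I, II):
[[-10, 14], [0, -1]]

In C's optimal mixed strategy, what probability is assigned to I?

Row minima are -10 and -1, so R's maximin is -1; column maxima are 0 and 14, so C's minimax is 0. These differ, so the equilibrium is in mixed strategies.
Let C play I with probability q. R is indifferent when −10q + 14(1−q) = −(1−q), giving q = 3/5.

3/5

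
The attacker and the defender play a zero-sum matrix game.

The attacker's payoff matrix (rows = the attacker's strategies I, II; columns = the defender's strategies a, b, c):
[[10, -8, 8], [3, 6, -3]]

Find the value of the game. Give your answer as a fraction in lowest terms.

24/25

Column a is strictly dominated by c for the defender (it gives the attacker more in every row).
The remaining 2×2 game on (I, II) × (b, c) has no saddle point. Let the attacker play I with probability p; indifference gives −8p + 6(1−p) = 8p − 3(1−p), so p = 9/25.
Similarly the defender's optimal q on b is 11/25, and the value is -8·(11/25) + (8)·(14/25) = 24/25.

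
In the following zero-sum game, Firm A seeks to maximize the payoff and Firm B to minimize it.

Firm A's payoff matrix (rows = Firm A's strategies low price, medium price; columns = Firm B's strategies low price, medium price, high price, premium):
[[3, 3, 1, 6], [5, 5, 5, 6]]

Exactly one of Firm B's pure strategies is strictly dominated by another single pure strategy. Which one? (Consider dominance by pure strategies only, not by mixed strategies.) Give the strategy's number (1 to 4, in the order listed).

Firm B prefers columns that give Firm A less. Compare premium with low price: 3 < 6, 5 < 6.
So low price strictly dominates premium for Firm B; premium is strictly dominated.

4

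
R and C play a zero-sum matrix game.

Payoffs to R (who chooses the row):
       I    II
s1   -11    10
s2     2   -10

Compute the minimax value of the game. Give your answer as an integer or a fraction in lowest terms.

Row minima are -11 and -10, so R's maximin is -10; column maxima are 2 and 10, so C's minimax is 2. These differ, so the equilibrium is in mixed strategies.
Let R play s1 with probability p. C is indifferent when −11p + 2(1−p) = 10p − 10(1−p), giving p = 4/11.
Let C play I with probability q. R is indifferent when −11q + 10(1−q) = 2q − 10(1−q), giving q = 20/33.
The value is -11·(20/33) + (10)·(13/33) = -30/11.

-30/11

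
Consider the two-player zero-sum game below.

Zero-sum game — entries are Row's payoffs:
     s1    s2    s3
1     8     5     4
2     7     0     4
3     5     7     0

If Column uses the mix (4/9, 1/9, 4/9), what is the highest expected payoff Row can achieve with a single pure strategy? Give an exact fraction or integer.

53/9

1: (8)·(4/9) + (5)·(1/9) + (4)·(4/9) = 53/9.
2: (7)·(4/9) + (0)·(1/9) + (4)·(4/9) = 44/9.
3: (5)·(4/9) + (7)·(1/9) + (0)·(4/9) = 3.
The best pure response is 1 with expected payoff 53/9.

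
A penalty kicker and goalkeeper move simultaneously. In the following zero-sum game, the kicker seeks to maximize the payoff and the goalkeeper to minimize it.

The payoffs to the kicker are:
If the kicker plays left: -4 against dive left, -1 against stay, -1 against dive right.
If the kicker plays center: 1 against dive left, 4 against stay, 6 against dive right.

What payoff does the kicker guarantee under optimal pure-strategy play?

1

Row minima: -4, 1 → the kicker's maximin is 1.
Column maxima: 1, 4, 6 → the goalkeeper's minimax is 1.
They coincide at (center, dive left), so the value is 1.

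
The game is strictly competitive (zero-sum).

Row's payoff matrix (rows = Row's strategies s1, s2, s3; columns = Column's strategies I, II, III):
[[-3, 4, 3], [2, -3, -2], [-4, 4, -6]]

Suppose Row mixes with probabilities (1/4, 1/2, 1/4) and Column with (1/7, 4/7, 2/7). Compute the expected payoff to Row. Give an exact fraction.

Against (1/7, 4/7, 2/7), each row's expected payoff is s1: 19/7; s2: -2; s3: 0.
Taking the (1/4, 1/2, 1/4)-weighted average: (1/4)·(19/7) + (1/2)·(-2) + (1/4)·(0) = -9/28.

-9/28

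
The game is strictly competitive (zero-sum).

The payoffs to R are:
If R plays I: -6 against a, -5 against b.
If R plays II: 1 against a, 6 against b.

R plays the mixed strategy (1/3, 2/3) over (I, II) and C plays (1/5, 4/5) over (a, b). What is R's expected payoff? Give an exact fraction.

8/5

Against (1/5, 4/5), each row's expected payoff is I: -26/5; II: 5.
Taking the (1/3, 2/3)-weighted average: (1/3)·(-26/5) + (2/3)·(5) = 8/5.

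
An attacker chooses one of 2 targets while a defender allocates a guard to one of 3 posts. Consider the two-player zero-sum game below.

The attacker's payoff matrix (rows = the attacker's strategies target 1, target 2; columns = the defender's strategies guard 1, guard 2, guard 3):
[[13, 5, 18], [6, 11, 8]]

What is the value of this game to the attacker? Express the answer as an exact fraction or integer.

113/13

Column guard 3 is strictly dominated by guard 1 for the defender (it gives the attacker more in every row).
The remaining 2×2 game on (target 1, target 2) × (guard 1, guard 2) has no saddle point. Let the attacker play target 1 with probability p; indifference gives 13p + 6(1−p) = 5p + 11(1−p), so p = 5/13.
Similarly the defender's optimal q on guard 1 is 6/13, and the value is 13·(6/13) + (5)·(7/13) = 113/13.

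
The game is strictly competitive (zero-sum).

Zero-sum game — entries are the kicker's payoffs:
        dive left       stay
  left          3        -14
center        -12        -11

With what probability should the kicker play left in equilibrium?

1/18

Row minima are -14 and -12, so the kicker's maximin is -12; column maxima are 3 and -11, so the goalkeeper's minimax is -11. These differ, so the equilibrium is in mixed strategies.
Let the kicker play left with probability p. The goalkeeper is indifferent when 3p − 12(1−p) = −14p − 11(1−p), giving p = 1/18.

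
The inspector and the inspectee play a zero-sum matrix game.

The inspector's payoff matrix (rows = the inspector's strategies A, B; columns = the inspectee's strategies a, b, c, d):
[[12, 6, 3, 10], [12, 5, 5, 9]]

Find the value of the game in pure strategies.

Row minima: 3, 5 → the inspector's maximin is 5.
Column maxima: 12, 6, 5, 10 → the inspectee's minimax is 5.
They coincide at (B, c), so the value is 5.

5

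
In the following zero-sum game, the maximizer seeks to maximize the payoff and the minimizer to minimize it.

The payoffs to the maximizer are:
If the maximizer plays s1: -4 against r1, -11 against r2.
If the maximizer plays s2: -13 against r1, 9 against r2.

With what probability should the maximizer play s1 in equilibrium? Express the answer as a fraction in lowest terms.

Row minima are -11 and -13, so the maximizer's maximin is -11; column maxima are -4 and 9, so the minimizer's minimax is -4. These differ, so the equilibrium is in mixed strategies.
Let the maximizer play s1 with probability p. The minimizer is indifferent when −4p − 13(1−p) = −11p + 9(1−p), giving p = 22/29.

22/29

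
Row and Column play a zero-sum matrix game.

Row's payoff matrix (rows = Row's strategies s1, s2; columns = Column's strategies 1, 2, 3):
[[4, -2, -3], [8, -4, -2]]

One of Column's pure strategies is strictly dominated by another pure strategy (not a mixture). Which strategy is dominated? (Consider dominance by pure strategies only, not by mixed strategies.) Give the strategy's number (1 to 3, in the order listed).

Column prefers columns that give Row less. Compare 1 with 2: -2 < 4, -4 < 8.
So 2 strictly dominates 1 for Column; 1 is strictly dominated.

1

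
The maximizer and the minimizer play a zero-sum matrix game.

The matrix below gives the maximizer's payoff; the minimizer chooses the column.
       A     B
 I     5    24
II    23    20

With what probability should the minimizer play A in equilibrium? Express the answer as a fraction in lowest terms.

Row minima are 5 and 20, so the maximizer's maximin is 20; column maxima are 23 and 24, so the minimizer's minimax is 23. These differ, so the equilibrium is in mixed strategies.
Let the minimizer play A with probability q. The maximizer is indifferent when 5q + 24(1−q) = 23q + 20(1−q), giving q = 2/11.

2/11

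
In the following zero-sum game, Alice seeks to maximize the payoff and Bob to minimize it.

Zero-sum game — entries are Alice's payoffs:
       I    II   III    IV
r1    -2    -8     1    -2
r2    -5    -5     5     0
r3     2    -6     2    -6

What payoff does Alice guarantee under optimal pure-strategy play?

Row minima: -8, -5, -6 → Alice's maximin is -5.
Column maxima: 2, -5, 5, 0 → Bob's minimax is -5.
They coincide at (r2, II), so the value is -5.

-5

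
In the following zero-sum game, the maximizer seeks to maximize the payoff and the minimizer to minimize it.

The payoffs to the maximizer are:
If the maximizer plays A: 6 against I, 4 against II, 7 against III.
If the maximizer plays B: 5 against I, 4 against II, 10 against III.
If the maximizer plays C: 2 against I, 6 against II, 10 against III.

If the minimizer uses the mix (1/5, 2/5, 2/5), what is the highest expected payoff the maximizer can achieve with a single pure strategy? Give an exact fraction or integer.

34/5

A: (6)·(1/5) + (4)·(2/5) + (7)·(2/5) = 28/5.
B: (5)·(1/5) + (4)·(2/5) + (10)·(2/5) = 33/5.
C: (2)·(1/5) + (6)·(2/5) + (10)·(2/5) = 34/5.
The best pure response is C with expected payoff 34/5.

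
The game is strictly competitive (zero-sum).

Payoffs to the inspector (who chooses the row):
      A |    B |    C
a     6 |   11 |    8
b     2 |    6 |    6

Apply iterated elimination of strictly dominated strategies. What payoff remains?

Row b is strictly dominated by row a (6>2, 11>6, 8>6); eliminate b.
Column B is strictly dominated by A for the inspectee (6<11); eliminate B.
Column C is strictly dominated by A for the inspectee (6<8); eliminate C.
Only (a, A) remains, with payoff 6.

6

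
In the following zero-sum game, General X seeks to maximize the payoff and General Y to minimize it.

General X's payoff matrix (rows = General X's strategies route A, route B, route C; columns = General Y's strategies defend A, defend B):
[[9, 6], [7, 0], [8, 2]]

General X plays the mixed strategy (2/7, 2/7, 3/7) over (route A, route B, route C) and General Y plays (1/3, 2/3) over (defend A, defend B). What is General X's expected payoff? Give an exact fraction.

Against (1/3, 2/3), each row's expected payoff is route A: 7; route B: 7/3; route C: 4.
Taking the (2/7, 2/7, 3/7)-weighted average: (2/7)·(7) + (2/7)·(7/3) + (3/7)·(4) = 92/21.

92/21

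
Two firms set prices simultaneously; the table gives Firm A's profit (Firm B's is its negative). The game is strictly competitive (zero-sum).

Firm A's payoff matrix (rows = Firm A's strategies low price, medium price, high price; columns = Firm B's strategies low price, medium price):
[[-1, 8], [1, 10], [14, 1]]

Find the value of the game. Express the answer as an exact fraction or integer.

139/22

Row low price is strictly dominated by row medium price, so Firm A never plays it.
The remaining 2×2 game on (medium price, high price) × (low price, medium price) has no saddle point. Let Firm A play medium price with probability p; indifference gives p + 14(1−p) = 10p + (1−p), so p = 13/22.
Similarly Firm B's optimal q on low price is 9/22, and the value is 1·(9/22) + (10)·(13/22) = 139/22.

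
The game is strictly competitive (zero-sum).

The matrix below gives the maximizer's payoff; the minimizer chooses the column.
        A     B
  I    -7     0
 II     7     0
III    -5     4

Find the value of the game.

7/4

Row I is strictly dominated by row III, so the maximizer never plays it.
The remaining 2×2 game on (II, III) × (A, B) has no saddle point. Let the maximizer play II with probability p; indifference gives 7p − 5(1−p) = 4(1−p), so p = 9/16.
Similarly the minimizer's optimal q on A is 1/4, and the value is 7·(1/4) + (0)·(3/4) = 7/4.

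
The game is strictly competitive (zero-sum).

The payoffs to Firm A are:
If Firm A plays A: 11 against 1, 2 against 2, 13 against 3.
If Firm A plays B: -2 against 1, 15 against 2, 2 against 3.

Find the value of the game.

13/2

Column 3 is strictly dominated by 1 for Firm B (it gives Firm A more in every row).
The remaining 2×2 game on (A, B) × (1, 2) has no saddle point. Let Firm A play A with probability p; indifference gives 11p − 2(1−p) = 2p + 15(1−p), so p = 17/26.
Similarly Firm B's optimal q on 1 is 1/2, and the value is 11·(1/2) + (2)·(1/2) = 13/2.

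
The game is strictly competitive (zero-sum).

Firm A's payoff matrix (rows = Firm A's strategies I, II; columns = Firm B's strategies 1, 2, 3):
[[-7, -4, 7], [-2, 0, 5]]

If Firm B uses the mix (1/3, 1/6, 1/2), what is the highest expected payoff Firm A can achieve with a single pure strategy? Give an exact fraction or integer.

11/6

I: (-7)·(1/3) + (-4)·(1/6) + (7)·(1/2) = 1/2.
II: (-2)·(1/3) + (0)·(1/6) + (5)·(1/2) = 11/6.
The best pure response is II with expected payoff 11/6.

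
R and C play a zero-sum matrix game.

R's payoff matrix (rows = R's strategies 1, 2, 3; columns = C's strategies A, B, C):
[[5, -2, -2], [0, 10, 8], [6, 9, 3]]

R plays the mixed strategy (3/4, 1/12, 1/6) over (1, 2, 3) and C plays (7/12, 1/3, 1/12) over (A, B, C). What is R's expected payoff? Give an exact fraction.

Against (7/12, 1/3, 1/12), each row's expected payoff is 1: 25/12; 2: 4; 3: 27/4.
Taking the (3/4, 1/12, 1/6)-weighted average: (3/4)·(25/12) + (1/12)·(4) + (1/6)·(27/4) = 145/48.

145/48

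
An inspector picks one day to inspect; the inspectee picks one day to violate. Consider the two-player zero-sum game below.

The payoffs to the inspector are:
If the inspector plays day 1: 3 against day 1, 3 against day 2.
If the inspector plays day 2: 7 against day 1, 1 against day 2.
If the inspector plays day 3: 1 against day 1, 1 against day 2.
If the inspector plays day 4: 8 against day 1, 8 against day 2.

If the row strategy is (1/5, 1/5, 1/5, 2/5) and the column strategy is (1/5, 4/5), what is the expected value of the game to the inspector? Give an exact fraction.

Against (1/5, 4/5), each row's expected payoff is day 1: 3; day 2: 11/5; day 3: 1; day 4: 8.
Taking the (1/5, 1/5, 1/5, 2/5)-weighted average: (1/5)·(3) + (1/5)·(11/5) + (1/5)·(1) + (2/5)·(8) = 111/25.

111/25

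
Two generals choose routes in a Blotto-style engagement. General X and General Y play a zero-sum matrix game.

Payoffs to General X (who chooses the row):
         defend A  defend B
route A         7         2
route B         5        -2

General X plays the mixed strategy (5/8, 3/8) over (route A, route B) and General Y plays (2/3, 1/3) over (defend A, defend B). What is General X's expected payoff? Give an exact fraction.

13/3

Against (2/3, 1/3), each row's expected payoff is route A: 16/3; route B: 8/3.
Taking the (5/8, 3/8)-weighted average: (5/8)·(16/3) + (3/8)·(8/3) = 13/3.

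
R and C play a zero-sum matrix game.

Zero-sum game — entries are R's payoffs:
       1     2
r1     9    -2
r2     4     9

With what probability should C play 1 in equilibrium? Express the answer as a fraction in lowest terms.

Row minima are -2 and 4, so R's maximin is 4; column maxima are 9 and 9, so C's minimax is 9. These differ, so the equilibrium is in mixed strategies.
Let C play 1 with probability q. R is indifferent when 9q − 2(1−q) = 4q + 9(1−q), giving q = 11/16.

11/16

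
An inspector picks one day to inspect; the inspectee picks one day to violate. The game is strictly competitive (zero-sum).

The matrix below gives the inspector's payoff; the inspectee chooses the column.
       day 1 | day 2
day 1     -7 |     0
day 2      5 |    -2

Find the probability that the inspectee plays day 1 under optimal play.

1/7

Row minima are -7 and -2, so the inspector's maximin is -2; column maxima are 5 and 0, so the inspectee's minimax is 0. These differ, so the equilibrium is in mixed strategies.
Let the inspectee play day 1 with probability q. The inspector is indifferent when −7q = 5q − 2(1−q), giving q = 1/7.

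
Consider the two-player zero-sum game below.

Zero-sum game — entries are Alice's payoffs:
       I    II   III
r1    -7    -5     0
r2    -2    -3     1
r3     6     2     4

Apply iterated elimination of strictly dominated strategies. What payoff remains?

Column III is strictly dominated by II for Bob (-5<0, -3<1, 2<4); eliminate III.
Row r1 is strictly dominated by row r2 (-2>-7, -3>-5); eliminate r1.
Column I is strictly dominated by II for Bob (-3<-2, 2<6); eliminate I.
Row r2 is strictly dominated by row r3 (2>-3); eliminate r2.
Only (r3, II) remains, with payoff 2.

2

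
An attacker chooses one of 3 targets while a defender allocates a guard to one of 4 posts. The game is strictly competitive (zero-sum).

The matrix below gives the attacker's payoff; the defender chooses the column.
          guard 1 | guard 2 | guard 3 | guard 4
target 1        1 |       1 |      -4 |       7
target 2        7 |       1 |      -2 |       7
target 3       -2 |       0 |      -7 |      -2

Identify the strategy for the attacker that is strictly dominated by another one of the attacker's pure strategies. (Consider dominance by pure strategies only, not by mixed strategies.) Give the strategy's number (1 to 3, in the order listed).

3

Compare target 3 with target 1: 1 > -2, 1 > 0, -4 > -7, 7 > -2.
So target 1 strictly dominates target 3 for the attacker; target 3 is strictly dominated.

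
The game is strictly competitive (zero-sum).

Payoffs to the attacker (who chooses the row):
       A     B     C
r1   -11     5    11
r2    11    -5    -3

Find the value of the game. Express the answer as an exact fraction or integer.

0

Column C is strictly dominated by B for the defender (it gives the attacker more in every row).
The remaining 2×2 game on (r1, r2) × (A, B) has no saddle point. Let the attacker play r1 with probability p; indifference gives −11p + 11(1−p) = 5p − 5(1−p), so p = 1/2.
Similarly the defender's optimal q on A is 5/16, and the value is -11·(5/16) + (5)·(11/16) = 0.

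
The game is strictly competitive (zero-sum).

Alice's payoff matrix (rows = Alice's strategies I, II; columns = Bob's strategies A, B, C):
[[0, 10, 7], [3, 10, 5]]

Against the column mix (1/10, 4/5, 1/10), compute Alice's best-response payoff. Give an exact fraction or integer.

I: (0)·(1/10) + (10)·(4/5) + (7)·(1/10) = 87/10.
II: (3)·(1/10) + (10)·(4/5) + (5)·(1/10) = 44/5.
The best pure response is II with expected payoff 44/5.

44/5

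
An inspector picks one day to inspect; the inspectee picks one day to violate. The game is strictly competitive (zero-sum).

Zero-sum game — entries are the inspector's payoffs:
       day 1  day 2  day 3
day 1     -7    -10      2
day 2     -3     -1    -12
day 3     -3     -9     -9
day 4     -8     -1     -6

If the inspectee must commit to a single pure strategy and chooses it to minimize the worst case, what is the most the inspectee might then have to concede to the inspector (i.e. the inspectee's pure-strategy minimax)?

-3

The worst case (largest entry) in each column is day 1: -3, day 2: -1, day 3: 2.
The best (smallest) of these is -3.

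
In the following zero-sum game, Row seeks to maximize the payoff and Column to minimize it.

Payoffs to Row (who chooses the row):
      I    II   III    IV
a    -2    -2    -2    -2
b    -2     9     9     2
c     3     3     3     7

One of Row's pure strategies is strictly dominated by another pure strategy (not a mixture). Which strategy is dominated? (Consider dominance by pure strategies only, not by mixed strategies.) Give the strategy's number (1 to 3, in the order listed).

1

Compare a with c: 3 > -2, 3 > -2, 3 > -2, 7 > -2.
So c strictly dominates a for Row; a is strictly dominated.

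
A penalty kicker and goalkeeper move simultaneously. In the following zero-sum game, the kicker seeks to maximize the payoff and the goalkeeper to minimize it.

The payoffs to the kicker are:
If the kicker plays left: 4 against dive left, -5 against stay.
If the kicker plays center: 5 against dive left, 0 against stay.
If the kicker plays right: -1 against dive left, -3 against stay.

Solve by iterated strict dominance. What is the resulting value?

0

Column dive left is strictly dominated by stay for the goalkeeper (-5<4, 0<5, -3<-1); eliminate dive left.
Row left is strictly dominated by row center (0>-5); eliminate left.
Row right is strictly dominated by row center (0>-3); eliminate right.
Only (center, stay) remains, with payoff 0.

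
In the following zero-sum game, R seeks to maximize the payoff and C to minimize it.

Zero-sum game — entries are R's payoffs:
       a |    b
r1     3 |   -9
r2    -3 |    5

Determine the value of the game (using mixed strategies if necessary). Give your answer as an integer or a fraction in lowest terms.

Row minima are -9 and -3, so R's maximin is -3; column maxima are 3 and 5, so C's minimax is 3. These differ, so the equilibrium is in mixed strategies.
Let R play r1 with probability p. C is indifferent when 3p − 3(1−p) = −9p + 5(1−p), giving p = 2/5.
Let C play a with probability q. R is indifferent when 3q − 9(1−q) = −3q + 5(1−q), giving q = 7/10.
The value is 3·(7/10) + (-9)·(3/10) = -3/5.

-3/5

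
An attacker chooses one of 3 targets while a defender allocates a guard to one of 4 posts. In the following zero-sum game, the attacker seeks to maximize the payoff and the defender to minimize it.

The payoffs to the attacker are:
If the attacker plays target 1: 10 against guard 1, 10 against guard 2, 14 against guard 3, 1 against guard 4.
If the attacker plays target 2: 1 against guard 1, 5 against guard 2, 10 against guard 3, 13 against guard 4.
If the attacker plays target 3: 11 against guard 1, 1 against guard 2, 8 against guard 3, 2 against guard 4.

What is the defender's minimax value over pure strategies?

The worst case (largest entry) in each column is guard 1: 11, guard 2: 10, guard 3: 14, guard 4: 13.
The best (smallest) of these is 10.

10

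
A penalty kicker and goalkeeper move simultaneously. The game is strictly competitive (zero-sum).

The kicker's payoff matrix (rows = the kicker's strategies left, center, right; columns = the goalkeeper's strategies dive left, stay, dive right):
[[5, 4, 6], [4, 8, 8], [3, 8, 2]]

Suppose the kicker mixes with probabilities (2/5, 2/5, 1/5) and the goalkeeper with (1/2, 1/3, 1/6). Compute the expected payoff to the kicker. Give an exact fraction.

157/30

Against (1/2, 1/3, 1/6), each row's expected payoff is left: 29/6; center: 6; right: 9/2.
Taking the (2/5, 2/5, 1/5)-weighted average: (2/5)·(29/6) + (2/5)·(6) + (1/5)·(9/2) = 157/30.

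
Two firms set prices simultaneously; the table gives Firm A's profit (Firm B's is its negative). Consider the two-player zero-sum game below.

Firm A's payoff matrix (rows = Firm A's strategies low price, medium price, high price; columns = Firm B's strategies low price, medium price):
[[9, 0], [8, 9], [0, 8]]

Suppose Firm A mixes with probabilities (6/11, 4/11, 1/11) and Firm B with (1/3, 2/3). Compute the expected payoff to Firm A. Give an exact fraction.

Against (1/3, 2/3), each row's expected payoff is low price: 3; medium price: 26/3; high price: 16/3.
Taking the (6/11, 4/11, 1/11)-weighted average: (6/11)·(3) + (4/11)·(26/3) + (1/11)·(16/3) = 58/11.

58/11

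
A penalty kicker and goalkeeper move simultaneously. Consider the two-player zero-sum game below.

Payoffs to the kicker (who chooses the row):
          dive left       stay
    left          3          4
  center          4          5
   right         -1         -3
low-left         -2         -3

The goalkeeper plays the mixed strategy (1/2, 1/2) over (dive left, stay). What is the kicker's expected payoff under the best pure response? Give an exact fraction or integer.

9/2

left: (3)·(1/2) + (4)·(1/2) = 7/2.
center: (4)·(1/2) + (5)·(1/2) = 9/2.
right: (-1)·(1/2) + (-3)·(1/2) = -2.
low-left: (-2)·(1/2) + (-3)·(1/2) = -5/2.
The best pure response is center with expected payoff 9/2.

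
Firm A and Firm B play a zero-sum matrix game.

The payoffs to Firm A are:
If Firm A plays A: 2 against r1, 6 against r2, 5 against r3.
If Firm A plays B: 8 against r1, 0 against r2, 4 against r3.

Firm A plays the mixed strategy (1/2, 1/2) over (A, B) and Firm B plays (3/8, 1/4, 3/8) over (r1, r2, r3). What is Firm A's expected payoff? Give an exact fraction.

69/16

Against (3/8, 1/4, 3/8), each row's expected payoff is A: 33/8; B: 9/2.
Taking the (1/2, 1/2)-weighted average: (1/2)·(33/8) + (1/2)·(9/2) = 69/16.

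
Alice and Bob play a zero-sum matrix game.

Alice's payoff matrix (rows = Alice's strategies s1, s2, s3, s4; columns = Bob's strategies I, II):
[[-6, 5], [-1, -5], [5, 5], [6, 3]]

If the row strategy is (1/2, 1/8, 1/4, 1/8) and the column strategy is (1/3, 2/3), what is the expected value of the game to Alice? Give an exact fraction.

Against (1/3, 2/3), each row's expected payoff is s1: 4/3; s2: -11/3; s3: 5; s4: 4.
Taking the (1/2, 1/8, 1/4, 1/8)-weighted average: (1/2)·(4/3) + (1/8)·(-11/3) + (1/4)·(5) + (1/8)·(4) = 47/24.

47/24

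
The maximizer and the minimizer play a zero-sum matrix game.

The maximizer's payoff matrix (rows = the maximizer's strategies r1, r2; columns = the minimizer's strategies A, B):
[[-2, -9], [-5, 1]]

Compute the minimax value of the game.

-47/13

Row minima are -9 and -5, so the maximizer's maximin is -5; column maxima are -2 and 1, so the minimizer's minimax is -2. These differ, so the equilibrium is in mixed strategies.
Let the maximizer play r1 with probability p. The minimizer is indifferent when −2p − 5(1−p) = −9p + (1−p), giving p = 6/13.
Let the minimizer play A with probability q. The maximizer is indifferent when −2q − 9(1−q) = −5q + (1−q), giving q = 10/13.
The value is -2·(10/13) + (-9)·(3/13) = -47/13.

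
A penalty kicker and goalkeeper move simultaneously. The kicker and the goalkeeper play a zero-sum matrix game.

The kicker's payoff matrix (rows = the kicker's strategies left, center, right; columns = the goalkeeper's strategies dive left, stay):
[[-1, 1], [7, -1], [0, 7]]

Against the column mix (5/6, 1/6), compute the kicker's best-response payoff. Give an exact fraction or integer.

17/3

left: (-1)·(5/6) + (1)·(1/6) = -2/3.
center: (7)·(5/6) + (-1)·(1/6) = 17/3.
right: (0)·(5/6) + (7)·(1/6) = 7/6.
The best pure response is center with expected payoff 17/3.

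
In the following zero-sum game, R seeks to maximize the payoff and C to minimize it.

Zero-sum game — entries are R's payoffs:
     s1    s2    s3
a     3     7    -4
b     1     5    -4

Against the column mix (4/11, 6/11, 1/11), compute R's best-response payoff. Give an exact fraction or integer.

50/11

a: (3)·(4/11) + (7)·(6/11) + (-4)·(1/11) = 50/11.
b: (1)·(4/11) + (5)·(6/11) + (-4)·(1/11) = 30/11.
The best pure response is a with expected payoff 50/11.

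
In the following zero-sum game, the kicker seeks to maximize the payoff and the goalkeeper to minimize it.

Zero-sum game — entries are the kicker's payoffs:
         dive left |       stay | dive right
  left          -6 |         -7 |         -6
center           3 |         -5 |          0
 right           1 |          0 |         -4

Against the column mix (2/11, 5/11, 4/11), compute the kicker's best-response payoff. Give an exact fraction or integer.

left: (-6)·(2/11) + (-7)·(5/11) + (-6)·(4/11) = -71/11.
center: (3)·(2/11) + (-5)·(5/11) + (0)·(4/11) = -19/11.
right: (1)·(2/11) + (0)·(5/11) + (-4)·(4/11) = -14/11.
The best pure response is right with expected payoff -14/11.

-14/11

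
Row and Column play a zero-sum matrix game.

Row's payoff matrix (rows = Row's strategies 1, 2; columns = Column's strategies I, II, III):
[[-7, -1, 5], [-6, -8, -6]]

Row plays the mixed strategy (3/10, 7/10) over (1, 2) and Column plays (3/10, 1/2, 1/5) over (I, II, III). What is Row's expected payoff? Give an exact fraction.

-269/50

Against (3/10, 1/2, 1/5), each row's expected payoff is 1: -8/5; 2: -7.
Taking the (3/10, 7/10)-weighted average: (3/10)·(-8/5) + (7/10)·(-7) = -269/50.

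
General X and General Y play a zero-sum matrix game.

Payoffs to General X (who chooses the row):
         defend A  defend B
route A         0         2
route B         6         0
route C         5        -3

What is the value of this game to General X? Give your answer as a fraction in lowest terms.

Row route C is strictly dominated by row route B, so General X never plays it.
The remaining 2×2 game on (route A, route B) × (defend A, defend B) has no saddle point. Let General X play route A with probability p; indifference gives 6(1−p) = 2p, so p = 3/4.
Similarly General Y's optimal q on defend A is 1/4, and the value is 0·(1/4) + (2)·(3/4) = 3/2.

3/2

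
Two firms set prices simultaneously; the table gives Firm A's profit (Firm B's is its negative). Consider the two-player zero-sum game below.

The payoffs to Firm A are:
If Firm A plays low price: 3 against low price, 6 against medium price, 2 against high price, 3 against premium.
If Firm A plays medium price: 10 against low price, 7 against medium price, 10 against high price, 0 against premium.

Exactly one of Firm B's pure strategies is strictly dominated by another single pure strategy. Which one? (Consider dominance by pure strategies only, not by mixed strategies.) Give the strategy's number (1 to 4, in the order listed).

Firm B prefers columns that give Firm A less. Compare medium price with premium: 3 < 6, 0 < 7.
So premium strictly dominates medium price for Firm B; medium price is strictly dominated.

2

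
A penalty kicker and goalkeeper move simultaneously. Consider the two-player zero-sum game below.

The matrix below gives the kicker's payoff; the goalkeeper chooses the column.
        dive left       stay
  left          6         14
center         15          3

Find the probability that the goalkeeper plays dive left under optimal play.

Row minima are 6 and 3, so the kicker's maximin is 6; column maxima are 15 and 14, so the goalkeeper's minimax is 14. These differ, so the equilibrium is in mixed strategies.
Let the goalkeeper play dive left with probability q. The kicker is indifferent when 6q + 14(1−q) = 15q + 3(1−q), giving q = 11/20.

11/20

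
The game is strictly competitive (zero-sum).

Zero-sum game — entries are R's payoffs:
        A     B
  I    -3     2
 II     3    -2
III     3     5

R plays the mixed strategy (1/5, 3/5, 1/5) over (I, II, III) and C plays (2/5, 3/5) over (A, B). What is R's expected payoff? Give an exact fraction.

21/25

Against (2/5, 3/5), each row's expected payoff is I: 0; II: 0; III: 21/5.
Taking the (1/5, 3/5, 1/5)-weighted average: (1/5)·(0) + (3/5)·(0) + (1/5)·(21/5) = 21/25.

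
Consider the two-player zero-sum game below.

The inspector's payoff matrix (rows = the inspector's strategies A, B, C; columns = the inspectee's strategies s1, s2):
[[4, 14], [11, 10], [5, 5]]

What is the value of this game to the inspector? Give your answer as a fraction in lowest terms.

114/11

Row C is strictly dominated by row B, so the inspector never plays it.
The remaining 2×2 game on (A, B) × (s1, s2) has no saddle point. Let the inspector play A with probability p; indifference gives 4p + 11(1−p) = 14p + 10(1−p), so p = 1/11.
Similarly the inspectee's optimal q on s1 is 4/11, and the value is 4·(4/11) + (14)·(7/11) = 114/11.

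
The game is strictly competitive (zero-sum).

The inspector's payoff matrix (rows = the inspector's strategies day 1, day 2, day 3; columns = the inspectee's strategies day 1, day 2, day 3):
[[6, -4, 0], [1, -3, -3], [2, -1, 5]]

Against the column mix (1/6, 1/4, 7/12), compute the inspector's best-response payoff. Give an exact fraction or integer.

day 1: (6)·(1/6) + (-4)·(1/4) + (0)·(7/12) = 0.
day 2: (1)·(1/6) + (-3)·(1/4) + (-3)·(7/12) = -7/3.
day 3: (2)·(1/6) + (-1)·(1/4) + (5)·(7/12) = 3.
The best pure response is day 3 with expected payoff 3.

3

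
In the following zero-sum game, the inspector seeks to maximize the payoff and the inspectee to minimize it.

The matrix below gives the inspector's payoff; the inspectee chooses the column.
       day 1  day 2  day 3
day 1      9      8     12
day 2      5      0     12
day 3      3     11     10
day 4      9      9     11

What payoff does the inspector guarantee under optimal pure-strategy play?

Row minima: 8, 0, 3, 9 → the inspector's maximin is 9.
Column maxima: 9, 11, 12 → the inspectee's minimax is 9.
They coincide at (day 4, day 1), so the value is 9.

9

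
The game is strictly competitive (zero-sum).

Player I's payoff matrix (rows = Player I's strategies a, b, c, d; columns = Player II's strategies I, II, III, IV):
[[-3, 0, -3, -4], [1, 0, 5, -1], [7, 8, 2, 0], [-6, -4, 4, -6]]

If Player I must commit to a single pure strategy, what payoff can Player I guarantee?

0

The worst-case payoff for each row is a: -4, b: -1, c: 0, d: -6.
The best of these is 0.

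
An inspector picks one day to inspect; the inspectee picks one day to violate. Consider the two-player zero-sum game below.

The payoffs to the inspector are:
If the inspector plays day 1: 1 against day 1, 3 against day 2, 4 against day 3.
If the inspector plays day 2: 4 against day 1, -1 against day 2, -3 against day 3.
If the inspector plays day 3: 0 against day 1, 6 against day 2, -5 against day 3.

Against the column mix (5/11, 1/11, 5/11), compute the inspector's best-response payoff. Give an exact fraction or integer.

day 1: (1)·(5/11) + (3)·(1/11) + (4)·(5/11) = 28/11.
day 2: (4)·(5/11) + (-1)·(1/11) + (-3)·(5/11) = 4/11.
day 3: (0)·(5/11) + (6)·(1/11) + (-5)·(5/11) = -19/11.
The best pure response is day 1 with expected payoff 28/11.

28/11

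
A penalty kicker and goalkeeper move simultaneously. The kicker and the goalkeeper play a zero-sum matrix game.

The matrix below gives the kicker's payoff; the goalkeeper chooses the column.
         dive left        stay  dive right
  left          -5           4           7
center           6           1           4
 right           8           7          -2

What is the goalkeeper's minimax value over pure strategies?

7

The worst case (largest entry) in each column is dive left: 8, stay: 7, dive right: 7.
The best (smallest) of these is 7.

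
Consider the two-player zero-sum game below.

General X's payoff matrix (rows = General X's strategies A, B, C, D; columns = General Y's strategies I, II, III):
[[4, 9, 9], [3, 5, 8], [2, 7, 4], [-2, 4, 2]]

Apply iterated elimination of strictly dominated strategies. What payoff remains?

Column II is strictly dominated by I for General Y (4<9, 3<5, 2<7, -2<4); eliminate II.
Row B is strictly dominated by row A (4>3, 9>8); eliminate B.
Column III is strictly dominated by I for General Y (4<9, 2<4, -2<2); eliminate III.
Row D is strictly dominated by row A (4>-2); eliminate D.
Row C is strictly dominated by row A (4>2); eliminate C.
Only (A, I) remains, with payoff 4.

4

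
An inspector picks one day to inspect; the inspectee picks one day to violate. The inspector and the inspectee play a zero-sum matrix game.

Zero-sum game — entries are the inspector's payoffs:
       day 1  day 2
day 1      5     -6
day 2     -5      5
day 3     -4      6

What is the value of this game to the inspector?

Row day 2 is strictly dominated by row day 3, so the inspector never plays it.
The remaining 2×2 game on (day 1, day 3) × (day 1, day 2) has no saddle point. Let the inspector play day 1 with probability p; indifference gives 5p − 4(1−p) = −6p + 6(1−p), so p = 10/21.
Similarly the inspectee's optimal q on day 1 is 4/7, and the value is 5·(4/7) + (-6)·(3/7) = 2/7.

2/7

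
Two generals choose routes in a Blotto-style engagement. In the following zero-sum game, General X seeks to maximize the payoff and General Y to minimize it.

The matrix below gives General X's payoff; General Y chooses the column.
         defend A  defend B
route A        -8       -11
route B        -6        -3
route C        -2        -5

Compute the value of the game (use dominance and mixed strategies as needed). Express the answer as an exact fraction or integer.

Row route A is strictly dominated by row route C, so General X never plays it.
The remaining 2×2 game on (route B, route C) × (defend A, defend B) has no saddle point. Let General X play route B with probability p; indifference gives −6p − 2(1−p) = −3p − 5(1−p), so p = 1/2.
Similarly General Y's optimal q on defend A is 1/3, and the value is -6·(1/3) + (-3)·(2/3) = -4.

-4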